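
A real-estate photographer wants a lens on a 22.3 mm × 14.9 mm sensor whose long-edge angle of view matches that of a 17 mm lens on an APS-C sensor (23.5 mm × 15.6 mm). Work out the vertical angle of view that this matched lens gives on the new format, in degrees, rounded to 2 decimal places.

Equal long-edge AOV ⇒ f₂ = f₁ · 22.3/23.5 = 17 × 0.94894 ≈ 16.1319 mm.
Vertical AOV on the new format = 2·arctan(14.9 / (2 × 16.1319)) = 2·arctan(0.46182) ≈ 49.5766°.

49.58°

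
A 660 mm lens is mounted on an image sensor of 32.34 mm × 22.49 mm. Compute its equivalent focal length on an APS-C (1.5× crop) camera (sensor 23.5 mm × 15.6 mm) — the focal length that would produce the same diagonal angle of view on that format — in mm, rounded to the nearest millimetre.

473 mm

Sensor diagonal = √(32.34² + 22.49²) = √1551.6757 ≈ 39.3913 mm.
Sensor diagonal = √(23.5² + 15.6²) = √795.6100 ≈ 28.2066 mm.
Equal angle of view means equal diagonal/f ratio, so f₂ = f₁ · (diagonal₂/diagonal₁) = 660 × 28.2066/39.3913.
f₂ = 660 × 0.71606 ≈ 472.600 mm.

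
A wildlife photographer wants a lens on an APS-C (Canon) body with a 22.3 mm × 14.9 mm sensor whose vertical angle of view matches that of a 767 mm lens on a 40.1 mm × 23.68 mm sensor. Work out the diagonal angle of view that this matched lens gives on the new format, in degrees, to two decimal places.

3.18°

Equal vertical AOV ⇒ f₂ = f₁ · 14.9/23.68 = 767 × 0.62922 ≈ 482.6140 mm.
Sensor diagonal = √(22.3² + 14.9²) = √719.3000 ≈ 26.8198 mm.
Diagonal AOV on the new format = 2·arctan(26.8198 / (2 × 482.6140)) = 2·arctan(0.02779) ≈ 3.1832°.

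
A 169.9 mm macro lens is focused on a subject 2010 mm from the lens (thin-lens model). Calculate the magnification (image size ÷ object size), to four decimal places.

0.0923×

Thin lens: 1/f = 1/dₒ + 1/dᵢ → 1/dᵢ = 1/169.9 − 1/2010 = 0.0053883 mm⁻¹, so dᵢ ≈ 185.5872 mm.
Magnification m = dᵢ/dₒ = 185.5872/2010 ≈ 0.09233.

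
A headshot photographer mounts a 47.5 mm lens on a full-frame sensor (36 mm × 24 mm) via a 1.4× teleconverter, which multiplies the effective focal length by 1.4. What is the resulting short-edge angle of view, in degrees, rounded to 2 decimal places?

20.46°

Effective focal length f = 47.5 × 1.4 = 66.5 mm.
α = 2·arctan(24 / (2 × 66.5)) = 2·arctan(0.18045) ≈ 20.4580°.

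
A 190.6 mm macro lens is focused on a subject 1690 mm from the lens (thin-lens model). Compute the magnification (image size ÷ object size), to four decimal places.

Thin lens: 1/f = 1/dₒ + 1/dᵢ → 1/dᵢ = 1/190.6 − 1/1690 = 0.0046549 mm⁻¹, so dᵢ ≈ 214.8286 mm.
Magnification m = dᵢ/dₒ = 214.8286/1690 ≈ 0.12712.

0.1271×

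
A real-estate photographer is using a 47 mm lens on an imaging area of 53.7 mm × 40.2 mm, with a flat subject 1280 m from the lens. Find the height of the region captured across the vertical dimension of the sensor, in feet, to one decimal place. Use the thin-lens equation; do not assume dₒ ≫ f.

3591.8 ft

dₒ: 1280 m = 1.28e+06 mm.
Similar triangles through the lens centre give W/dₒ = h/dᵢ; with 1/f = 1/dₒ + 1/dᵢ this gives W = h·(dₒ − f)/f.
W = 40.2 mm × (1.28e+06 − 47) / 47 = 40.2 × 27233.0426 ≈ 1094768.311 mm = 1094768.311/304.8 ft = 3591.76 ft.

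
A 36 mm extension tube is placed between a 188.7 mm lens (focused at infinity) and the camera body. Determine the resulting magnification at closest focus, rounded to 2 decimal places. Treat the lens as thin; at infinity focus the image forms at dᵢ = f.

The tube moves the image plane from f to f + e, so dᵢ = 188.7 + 36 = 224.7 mm. Focus is achieved when 1/f = 1/dₒ + 1/dᵢ, giving dₒ = 1/(1/f − 1/(f+e)).
Magnification m = dᵢ/dₒ = (f+e)·(1/f − 1/(f+e)) = e/f = 36/188.7 ≈ 0.1908.

0.19×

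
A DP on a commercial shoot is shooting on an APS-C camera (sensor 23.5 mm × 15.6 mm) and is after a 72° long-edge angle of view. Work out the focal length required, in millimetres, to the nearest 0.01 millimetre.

From α = 2·arctan(w/2f) we get f = w / (2·tan(α/2)).
With w = 23.5 mm and α/2 = 36°, tan(α/2) ≈ 0.72654, so f ≈ 23.5 / 1.45309 ≈ 16.1725 mm.

16.17 mm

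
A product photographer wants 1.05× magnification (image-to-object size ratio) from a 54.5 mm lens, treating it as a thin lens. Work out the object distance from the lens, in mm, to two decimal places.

106.40 mm

With m = dᵢ/dₒ and 1/f = 1/dₒ + 1/dᵢ, substituting dᵢ = m·dₒ gives 1/f = (1 + 1/m)/dₒ, hence dₒ = f·(1 + 1/m).
dₒ = 54.5 × (1 + 1/1.05) = 54.5 × 1.95238 ≈ 106.405 mm.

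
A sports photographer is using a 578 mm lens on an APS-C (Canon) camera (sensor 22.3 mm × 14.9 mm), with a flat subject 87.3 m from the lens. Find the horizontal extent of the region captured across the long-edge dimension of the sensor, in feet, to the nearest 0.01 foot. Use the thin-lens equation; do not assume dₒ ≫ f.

10.98 ft

dₒ: 87.3 m = 87300 mm.
Similar triangles through the lens centre give W/dₒ = w/dᵢ; with 1/f = 1/dₒ + 1/dᵢ this gives W = w·(dₒ − f)/f.
W = 22.3 mm × (87300 − 578) / 578 = 22.3 × 150.0381 ≈ 3345.849 mm = 3345.849/304.8 ft = 10.9772 ft.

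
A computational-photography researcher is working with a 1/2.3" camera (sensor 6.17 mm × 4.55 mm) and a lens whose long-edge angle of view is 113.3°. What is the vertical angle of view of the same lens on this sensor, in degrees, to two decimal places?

From the long-edge AOV: f = 6.17 / (2·tan(56.65°)) = 6.17 / 3.03893 ≈ 2.0303 mm.
Vertical AOV = 2·arctan(4.55 / (2 × 2.0303)) = 2·arctan(1.12051) ≈ 96.5054°.

96.51°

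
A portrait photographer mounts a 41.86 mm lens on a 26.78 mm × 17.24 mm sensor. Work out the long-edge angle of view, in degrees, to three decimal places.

Angle of view α = 2·arctan(w/2f) with w = 26.78 mm and f = 41.86 mm.
w/2f = 0.31988; arctan(0.31988) ≈ 17.7382°, so α ≈ 35.4764°.

35.476°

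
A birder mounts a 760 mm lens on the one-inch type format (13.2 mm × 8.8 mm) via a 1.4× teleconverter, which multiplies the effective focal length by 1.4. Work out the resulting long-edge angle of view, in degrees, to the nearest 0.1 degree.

0.7°

Effective focal length f = 760 × 1.4 = 1064 mm.
α = 2·arctan(13.2 / (2 × 1064)) = 2·arctan(0.00620) ≈ 0.7108°.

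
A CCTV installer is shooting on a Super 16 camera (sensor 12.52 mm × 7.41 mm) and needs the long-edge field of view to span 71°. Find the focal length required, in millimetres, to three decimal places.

From α = 2·arctan(w/2f) we get f = w / (2·tan(α/2)).
With w = 12.52 mm and α/2 = 35.5°, tan(α/2) ≈ 0.71329, so f ≈ 12.52 / 1.42659 ≈ 8.7762 mm.

8.776 mm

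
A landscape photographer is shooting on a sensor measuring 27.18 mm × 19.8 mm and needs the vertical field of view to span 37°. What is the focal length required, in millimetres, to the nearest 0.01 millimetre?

From α = 2·arctan(h/2f) we get f = h / (2·tan(α/2)).
With h = 19.8 mm and α/2 = 18.5°, tan(α/2) ≈ 0.33460, so f ≈ 19.8 / 0.66919 ≈ 29.5880 mm.

29.59 mm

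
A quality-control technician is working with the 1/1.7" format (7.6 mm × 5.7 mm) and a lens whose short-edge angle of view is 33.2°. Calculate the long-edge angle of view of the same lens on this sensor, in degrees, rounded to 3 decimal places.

From the short-edge AOV: f = 5.7 / (2·tan(16.6°)) = 5.7 / 0.59623 ≈ 9.5601 mm.
Long-edge AOV = 2·arctan(7.6 / (2 × 9.5601)) = 2·arctan(0.39748) ≈ 43.3541°.

43.354°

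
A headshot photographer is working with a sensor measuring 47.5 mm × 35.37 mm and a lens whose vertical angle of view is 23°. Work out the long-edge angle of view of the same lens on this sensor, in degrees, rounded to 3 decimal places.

From the vertical AOV: f = 35.37 / (2·tan(11.5°)) = 35.37 / 0.40690 ≈ 86.9246 mm.
Long-edge AOV = 2·arctan(47.5 / (2 × 86.9246)) = 2·arctan(0.27323) ≈ 30.5634°.

30.563°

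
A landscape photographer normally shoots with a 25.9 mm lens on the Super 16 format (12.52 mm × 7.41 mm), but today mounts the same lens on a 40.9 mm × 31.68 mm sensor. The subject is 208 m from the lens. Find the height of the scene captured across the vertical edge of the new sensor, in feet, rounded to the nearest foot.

The focal length stays 25.9 mm; the relevant sensor dimension is now h = 31.68 mm. Object distance dₒ = 208 m = 208000 mm.
Thin-lens field height W = h·(dₒ − f)/f = 31.68 × (208000 − 25.9)/25.9 ≈ 254386.853 mm = 254386.853/304.8 ft = 834.603 ft.

835 ft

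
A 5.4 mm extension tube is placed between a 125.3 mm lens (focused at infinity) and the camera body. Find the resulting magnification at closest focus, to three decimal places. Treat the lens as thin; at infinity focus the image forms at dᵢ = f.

0.043×

The tube moves the image plane from f to f + e, so dᵢ = 125.3 + 5.4 = 130.7 mm. Focus is achieved when 1/f = 1/dₒ + 1/dᵢ, giving dₒ = 1/(1/f − 1/(f+e)).
Magnification m = dᵢ/dₒ = (f+e)·(1/f − 1/(f+e)) = e/f = 5.4/125.3 ≈ 0.0431.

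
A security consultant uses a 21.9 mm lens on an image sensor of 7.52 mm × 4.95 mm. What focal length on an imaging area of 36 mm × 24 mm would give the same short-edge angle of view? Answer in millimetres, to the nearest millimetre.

106 mm

Equal angle of view means equal height/f ratio, so f₂ = f₁ · (height₂/height₁) = 21.9 × 24/4.95.
f₂ = 21.9 × 4.84848 ≈ 106.182 mm.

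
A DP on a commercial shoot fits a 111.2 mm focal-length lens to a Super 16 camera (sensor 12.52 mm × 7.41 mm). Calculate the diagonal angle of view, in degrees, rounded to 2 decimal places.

7.49°

Sensor diagonal = √(12.52² + 7.41²) = √211.6585 ≈ 14.5485 mm.
Angle of view α = 2·arctan(d/2f) with d = 14.5485 mm and f = 111.2 mm.
d/2f = 0.06542; arctan(0.06542) ≈ 3.7427°, so α ≈ 7.4854°.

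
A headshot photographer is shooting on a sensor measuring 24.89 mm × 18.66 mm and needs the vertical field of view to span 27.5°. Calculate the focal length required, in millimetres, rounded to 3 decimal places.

From α = 2·arctan(h/2f) we get f = h / (2·tan(α/2)).
With h = 18.66 mm and α/2 = 13.75°, tan(α/2) ≈ 0.24470, so f ≈ 18.66 / 0.48940 ≈ 38.1286 mm.

38.129 mm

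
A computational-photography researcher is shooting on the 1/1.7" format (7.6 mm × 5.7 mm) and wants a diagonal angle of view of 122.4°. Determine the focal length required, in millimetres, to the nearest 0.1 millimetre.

2.6 mm

Sensor diagonal = √(7.6² + 5.7²) = √90.2500 ≈ 9.5000 mm.
From α = 2·arctan(d/2f) we get f = d / (2·tan(α/2)).
With d = 9.5000 mm and α/2 = 61.2°, tan(α/2) ≈ 1.81899, so f ≈ 9.5000 / 3.63799 ≈ 2.6113 mm.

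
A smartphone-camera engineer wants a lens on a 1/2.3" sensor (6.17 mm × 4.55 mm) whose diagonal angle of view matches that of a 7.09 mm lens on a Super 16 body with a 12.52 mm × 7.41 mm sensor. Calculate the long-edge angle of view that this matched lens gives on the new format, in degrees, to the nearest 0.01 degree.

79.10°

Sensor diagonal = √(12.52² + 7.41²) = √211.6585 ≈ 14.5485 mm.
Sensor diagonal = √(6.17² + 4.55²) = √58.7714 ≈ 7.6663 mm.
Equal diagonal AOV ⇒ f₂ = f₁ · 7.6663/14.5485 = 7.09 × 0.52694 ≈ 3.7360 mm.
Long-edge AOV on the new format = 2·arctan(6.17 / (2 × 3.7360)) = 2·arctan(0.82574) ≈ 79.0958°.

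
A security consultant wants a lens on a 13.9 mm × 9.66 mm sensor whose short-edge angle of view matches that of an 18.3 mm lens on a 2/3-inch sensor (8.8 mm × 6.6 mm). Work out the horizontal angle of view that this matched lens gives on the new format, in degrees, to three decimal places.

29.092°

Equal short-edge AOV ⇒ f₂ = f₁ · 9.66/6.6 = 18.3 × 1.46364 ≈ 26.7845 mm.
Horizontal AOV on the new format = 2·arctan(13.9 / (2 × 26.7845)) = 2·arctan(0.25948) ≈ 29.0924°.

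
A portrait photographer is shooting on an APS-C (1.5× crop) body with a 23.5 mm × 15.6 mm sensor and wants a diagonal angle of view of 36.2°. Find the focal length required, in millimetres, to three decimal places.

Sensor diagonal = √(23.5² + 15.6²) = √795.6100 ≈ 28.2066 mm.
From α = 2·arctan(d/2f) we get f = d / (2·tan(α/2)).
With d = 28.2066 mm and α/2 = 18.1°, tan(α/2) ≈ 0.32685, so f ≈ 28.2066 / 0.65370 ≈ 43.1490 mm.

43.149 mm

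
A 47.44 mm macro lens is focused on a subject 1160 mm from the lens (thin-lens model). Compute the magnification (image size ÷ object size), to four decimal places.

Thin lens: 1/f = 1/dₒ + 1/dᵢ → 1/dᵢ = 1/47.44 − 1/1160 = 0.0202172 mm⁻¹, so dᵢ ≈ 49.4629 mm.
Magnification m = dᵢ/dₒ = 49.4629/1160 ≈ 0.04264.

0.0426×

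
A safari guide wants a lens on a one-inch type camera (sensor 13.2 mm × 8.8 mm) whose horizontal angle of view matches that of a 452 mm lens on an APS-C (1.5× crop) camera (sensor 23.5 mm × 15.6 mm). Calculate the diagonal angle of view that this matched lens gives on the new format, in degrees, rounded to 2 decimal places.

3.58°

Equal horizontal AOV ⇒ f₂ = f₁ · 13.2/23.5 = 452 × 0.56170 ≈ 253.8894 mm.
Sensor diagonal = √(13.2² + 8.8²) = √251.6800 ≈ 15.8644 mm.
Diagonal AOV on the new format = 2·arctan(15.8644 / (2 × 253.8894)) = 2·arctan(0.03124) ≈ 3.5790°.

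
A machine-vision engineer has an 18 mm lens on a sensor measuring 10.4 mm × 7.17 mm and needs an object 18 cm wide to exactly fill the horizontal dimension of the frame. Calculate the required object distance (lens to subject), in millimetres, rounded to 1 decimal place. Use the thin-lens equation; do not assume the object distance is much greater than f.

W: 18 cm = 180 mm.
Magnification m = w/W = dᵢ/dₒ; combined with 1/f = 1/dₒ + 1/dᵢ this gives dₒ = f·(1 + W/w).
dₒ = 18 mm × (1 + 180/10.4) = 18 × 18.3077 ≈ 329.538 mm.

329.5 mm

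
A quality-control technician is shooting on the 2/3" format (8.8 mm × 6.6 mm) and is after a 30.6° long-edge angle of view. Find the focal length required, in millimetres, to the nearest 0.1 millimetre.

16.1 mm

From α = 2·arctan(w/2f) we get f = w / (2·tan(α/2)).
With w = 8.8 mm and α/2 = 15.3°, tan(α/2) ≈ 0.27357, so f ≈ 8.8 / 0.54714 ≈ 16.0837 mm.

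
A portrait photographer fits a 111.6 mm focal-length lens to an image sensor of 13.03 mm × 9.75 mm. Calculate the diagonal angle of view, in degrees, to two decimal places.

Sensor diagonal = √(13.03² + 9.75²) = √264.8434 ≈ 16.2740 mm.
Angle of view α = 2·arctan(d/2f) with d = 16.2740 mm and f = 111.6 mm.
d/2f = 0.07291; arctan(0.07291) ≈ 4.1702°, so α ≈ 8.3404°.

8.34°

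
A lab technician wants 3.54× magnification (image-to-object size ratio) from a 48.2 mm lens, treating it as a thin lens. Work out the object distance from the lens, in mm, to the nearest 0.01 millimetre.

61.82 mm

With m = dᵢ/dₒ and 1/f = 1/dₒ + 1/dᵢ, substituting dᵢ = m·dₒ gives 1/f = (1 + 1/m)/dₒ, hence dₒ = f·(1 + 1/m).
dₒ = 48.2 × (1 + 1/3.54) = 48.2 × 1.28249 ≈ 61.816 mm.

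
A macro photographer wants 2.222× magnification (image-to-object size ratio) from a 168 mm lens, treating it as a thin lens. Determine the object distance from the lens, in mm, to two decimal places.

With m = dᵢ/dₒ and 1/f = 1/dₒ + 1/dᵢ, substituting dᵢ = m·dₒ gives 1/f = (1 + 1/m)/dₒ, hence dₒ = f·(1 + 1/m).
dₒ = 168 × (1 + 1/2.222) = 168 × 1.45005 ≈ 243.608 mm.

243.61 mm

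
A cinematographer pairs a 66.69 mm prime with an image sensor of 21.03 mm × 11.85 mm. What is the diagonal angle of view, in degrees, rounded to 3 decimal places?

Sensor diagonal = √(21.03² + 11.85²) = √582.6834 ≈ 24.1388 mm.
Angle of view α = 2·arctan(d/2f) with d = 24.1388 mm and f = 66.69 mm.
d/2f = 0.18098; arctan(0.18098) ≈ 10.2582°, so α ≈ 20.5165°.

20.516°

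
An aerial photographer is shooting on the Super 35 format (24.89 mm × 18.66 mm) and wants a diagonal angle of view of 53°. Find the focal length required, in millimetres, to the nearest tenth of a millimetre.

Sensor diagonal = √(24.89² + 18.66²) = √967.7077 ≈ 31.1080 mm.
From α = 2·arctan(d/2f) we get f = d / (2·tan(α/2)).
With d = 31.1080 mm and α/2 = 26.5°, tan(α/2) ≈ 0.49858, so f ≈ 31.1080 / 0.99716 ≈ 31.1965 mm.

31.2 mm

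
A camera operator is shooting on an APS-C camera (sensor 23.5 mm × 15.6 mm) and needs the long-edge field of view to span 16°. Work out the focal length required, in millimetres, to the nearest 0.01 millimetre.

83.61 mm

From α = 2·arctan(w/2f) we get f = w / (2·tan(α/2)).
With w = 23.5 mm and α/2 = 8°, tan(α/2) ≈ 0.14054, so f ≈ 23.5 / 0.28108 ≈ 83.6056 mm.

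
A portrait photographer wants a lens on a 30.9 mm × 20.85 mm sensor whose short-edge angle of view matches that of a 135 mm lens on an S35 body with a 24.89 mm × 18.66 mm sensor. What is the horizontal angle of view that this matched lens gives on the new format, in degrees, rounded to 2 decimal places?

11.70°

Equal short-edge AOV ⇒ f₂ = f₁ · 20.85/18.66 = 135 × 1.11736 ≈ 150.8441 mm.
Horizontal AOV on the new format = 2·arctan(30.9 / (2 × 150.8441)) = 2·arctan(0.10242) ≈ 11.6961°.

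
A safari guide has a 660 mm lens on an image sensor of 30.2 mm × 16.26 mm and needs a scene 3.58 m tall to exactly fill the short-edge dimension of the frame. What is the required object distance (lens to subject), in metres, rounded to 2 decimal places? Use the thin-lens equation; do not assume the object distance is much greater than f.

W: 3.58 m = 3580 mm.
Magnification m = h/W = dᵢ/dₒ; combined with 1/f = 1/dₒ + 1/dᵢ this gives dₒ = f·(1 + W/h).
dₒ = 660 mm × (1 + 3580/16.26) = 660 × 221.1722 ≈ 145973.653 mm = 145.974 m.

145.97 m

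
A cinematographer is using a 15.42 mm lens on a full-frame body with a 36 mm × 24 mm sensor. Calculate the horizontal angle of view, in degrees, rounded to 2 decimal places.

Angle of view α = 2·arctan(w/2f) with w = 36 mm and f = 15.42 mm.
w/2f = 1.16732; arctan(1.16732) ≈ 49.4144°, so α ≈ 98.8289°.

98.83°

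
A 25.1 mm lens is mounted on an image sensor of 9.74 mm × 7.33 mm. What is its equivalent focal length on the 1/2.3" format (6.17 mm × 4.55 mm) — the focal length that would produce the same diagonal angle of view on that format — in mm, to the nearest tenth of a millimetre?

Sensor diagonal = √(9.74² + 7.33²) = √148.5965 ≈ 12.1900 mm.
Sensor diagonal = √(6.17² + 4.55²) = √58.7714 ≈ 7.6663 mm.
Equal angle of view means equal diagonal/f ratio, so f₂ = f₁ · (diagonal₂/diagonal₁) = 25.1 × 7.6663/12.1900.
f₂ = 25.1 × 0.62890 ≈ 15.785 mm.

15.8 mm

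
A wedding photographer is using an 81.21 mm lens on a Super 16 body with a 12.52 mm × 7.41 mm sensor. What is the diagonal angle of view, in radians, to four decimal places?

0.1787 rad

Sensor diagonal = √(12.52² + 7.41²) = √211.6585 ≈ 14.5485 mm.
Angle of view α = 2·arctan(d/2f) with d = 14.5485 mm and f = 81.21 mm.
d/2f = 0.08957; arctan(0.08957) ≈ 0.0893 rad, so α ≈ 0.1787 rad.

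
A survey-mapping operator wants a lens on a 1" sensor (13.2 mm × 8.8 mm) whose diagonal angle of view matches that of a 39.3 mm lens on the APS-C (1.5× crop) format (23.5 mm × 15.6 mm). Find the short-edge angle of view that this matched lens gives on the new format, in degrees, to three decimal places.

Sensor diagonal = √(23.5² + 15.6²) = √795.6100 ≈ 28.2066 mm.
Sensor diagonal = √(13.2² + 8.8²) = √251.6800 ≈ 15.8644 mm.
Equal diagonal AOV ⇒ f₂ = f₁ · 15.8644/28.2066 = 39.3 × 0.56244 ≈ 22.1038 mm.
Short-edge AOV on the new format = 2·arctan(8.8 / (2 × 22.1038)) = 2·arctan(0.19906) ≈ 22.5164°.

22.516°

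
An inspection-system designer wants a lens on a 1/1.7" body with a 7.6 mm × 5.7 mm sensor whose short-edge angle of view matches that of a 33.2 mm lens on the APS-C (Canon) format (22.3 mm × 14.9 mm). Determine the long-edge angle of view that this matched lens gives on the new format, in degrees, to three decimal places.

33.314°

Equal short-edge AOV ⇒ f₂ = f₁ · 5.7/14.9 = 33.2 × 0.38255 ≈ 12.7007 mm.
Long-edge AOV on the new format = 2·arctan(7.6 / (2 × 12.7007)) = 2·arctan(0.29920) ≈ 33.3140°.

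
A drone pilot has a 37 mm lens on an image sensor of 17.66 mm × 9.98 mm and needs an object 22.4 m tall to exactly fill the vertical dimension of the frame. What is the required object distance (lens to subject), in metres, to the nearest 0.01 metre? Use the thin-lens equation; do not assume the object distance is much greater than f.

83.08 m

W: 22.4 m = 22400 mm.
Magnification m = h/W = dᵢ/dₒ; combined with 1/f = 1/dₒ + 1/dᵢ this gives dₒ = f·(1 + W/h).
dₒ = 37 mm × (1 + 22400/9.98) = 37 × 2245.4890 ≈ 83083.092 mm = 83.0831 m.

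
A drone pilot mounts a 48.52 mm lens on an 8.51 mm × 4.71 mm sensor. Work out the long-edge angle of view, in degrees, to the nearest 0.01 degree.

Angle of view α = 2·arctan(w/2f) with w = 8.51 mm and f = 48.52 mm.
w/2f = 0.08770; arctan(0.08770) ≈ 5.0118°, so α ≈ 10.0236°.

10.02°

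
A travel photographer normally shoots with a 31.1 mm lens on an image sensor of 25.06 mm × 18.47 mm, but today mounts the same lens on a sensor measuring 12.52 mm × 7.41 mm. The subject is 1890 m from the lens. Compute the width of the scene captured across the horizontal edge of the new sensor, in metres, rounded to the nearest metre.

761 m

The focal length stays 31.1 mm; the relevant sensor dimension is now w = 12.52 mm. Object distance dₒ = 1890 m = 1.89e+06 mm.
Thin-lens field width W = w·(dₒ − f)/f = 12.52 × (1.89e+06 − 31.1)/31.1 ≈ 760849.216 mm = 760.849 m.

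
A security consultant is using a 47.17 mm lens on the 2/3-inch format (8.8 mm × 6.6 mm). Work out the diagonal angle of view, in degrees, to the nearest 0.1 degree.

13.3°

Sensor diagonal = √(8.8² + 6.6²) = √121.0000 ≈ 11.0000 mm.
Angle of view α = 2·arctan(d/2f) with d = 11.0000 mm and f = 47.17 mm.
d/2f = 0.11660; arctan(0.11660) ≈ 6.6506°, so α ≈ 13.3013°.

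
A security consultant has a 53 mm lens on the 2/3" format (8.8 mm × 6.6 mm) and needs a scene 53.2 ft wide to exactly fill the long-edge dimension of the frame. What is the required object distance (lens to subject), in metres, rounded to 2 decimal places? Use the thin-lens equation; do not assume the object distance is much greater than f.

W: 53.2 ft × 304.8 mm/ft = 16215.36 mm.
Magnification m = w/W = dᵢ/dₒ; combined with 1/f = 1/dₒ + 1/dᵢ this gives dₒ = f·(1 + W/w).
dₒ = 53 mm × (1 + 16215.4/8.8) = 53 × 1843.6545 ≈ 97713.688 mm = 97.7137 m.

97.71 m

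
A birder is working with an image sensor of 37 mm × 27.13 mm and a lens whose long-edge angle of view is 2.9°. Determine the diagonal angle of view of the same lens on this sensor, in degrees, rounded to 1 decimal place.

From the long-edge AOV: f = 37 / (2·tan(1.45°)) = 37 / 0.05063 ≈ 730.8590 mm.
Sensor diagonal = √(37² + 27.13²) = √2105.0369 ≈ 45.8807 mm.
Diagonal AOV = 2·arctan(45.8807 / (2 × 730.8590)) = 2·arctan(0.03139) ≈ 3.5956°.

3.6°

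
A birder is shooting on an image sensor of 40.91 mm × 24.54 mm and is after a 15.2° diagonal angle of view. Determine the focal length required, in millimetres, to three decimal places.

Sensor diagonal = √(40.91² + 24.54²) = √2275.8397 ≈ 47.7058 mm.
From α = 2·arctan(d/2f) we get f = d / (2·tan(α/2)).
With d = 47.7058 mm and α/2 = 7.6°, tan(α/2) ≈ 0.13343, so f ≈ 47.7058 / 0.26686 ≈ 178.7690 mm.

178.769 mm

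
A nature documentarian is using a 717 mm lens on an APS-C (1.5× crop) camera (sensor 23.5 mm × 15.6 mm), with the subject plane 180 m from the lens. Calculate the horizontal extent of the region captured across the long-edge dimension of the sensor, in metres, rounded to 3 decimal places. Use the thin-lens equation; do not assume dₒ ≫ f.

5.876 m

dₒ: 180 m = 180000 mm.
Similar triangles through the lens centre give W/dₒ = w/dᵢ; with 1/f = 1/dₒ + 1/dᵢ this gives W = w·(dₒ − f)/f.
W = 23.5 mm × (180000 − 717) / 717 = 23.5 × 250.0460 ≈ 5876.082 mm = 5.87608 m.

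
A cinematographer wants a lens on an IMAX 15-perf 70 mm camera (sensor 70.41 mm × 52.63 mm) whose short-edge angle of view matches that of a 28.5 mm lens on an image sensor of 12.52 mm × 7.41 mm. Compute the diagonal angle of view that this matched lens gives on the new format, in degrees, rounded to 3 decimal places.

24.501°

Equal short-edge AOV ⇒ f₂ = f₁ · 52.63/7.41 = 28.5 × 7.10256 ≈ 202.4231 mm.
Sensor diagonal = √(70.41² + 52.63²) = √7727.4850 ≈ 87.9061 mm.
Diagonal AOV on the new format = 2·arctan(87.9061 / (2 × 202.4231)) = 2·arctan(0.21713) ≈ 24.5015°.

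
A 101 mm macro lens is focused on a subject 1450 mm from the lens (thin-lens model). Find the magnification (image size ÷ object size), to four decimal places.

Thin lens: 1/f = 1/dₒ + 1/dᵢ → 1/dᵢ = 1/101 − 1/1450 = 0.0092113 mm⁻¹, so dᵢ ≈ 108.5619 mm.
Magnification m = dᵢ/dₒ = 108.5619/1450 ≈ 0.07487.

0.0749×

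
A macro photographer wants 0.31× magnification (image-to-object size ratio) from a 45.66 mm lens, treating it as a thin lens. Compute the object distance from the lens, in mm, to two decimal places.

192.95 mm

With m = dᵢ/dₒ and 1/f = 1/dₒ + 1/dᵢ, substituting dᵢ = m·dₒ gives 1/f = (1 + 1/m)/dₒ, hence dₒ = f·(1 + 1/m).
dₒ = 45.66 × (1 + 1/0.31) = 45.66 × 4.22581 ≈ 192.950 mm.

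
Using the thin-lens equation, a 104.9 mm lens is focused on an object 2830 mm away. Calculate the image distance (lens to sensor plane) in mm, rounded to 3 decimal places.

1/dᵢ = 1/f − 1/dₒ = 1/104.9 − 1/2830 = 0.0091795 mm⁻¹.
dᵢ = 1/0.0091795 ≈ 108.9380 mm.

108.938 mm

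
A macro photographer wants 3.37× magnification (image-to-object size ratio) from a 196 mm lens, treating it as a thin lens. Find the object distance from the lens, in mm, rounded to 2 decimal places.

254.16 mm

With m = dᵢ/dₒ and 1/f = 1/dₒ + 1/dᵢ, substituting dᵢ = m·dₒ gives 1/f = (1 + 1/m)/dₒ, hence dₒ = f·(1 + 1/m).
dₒ = 196 × (1 + 1/3.37) = 196 × 1.29674 ≈ 254.160 mm.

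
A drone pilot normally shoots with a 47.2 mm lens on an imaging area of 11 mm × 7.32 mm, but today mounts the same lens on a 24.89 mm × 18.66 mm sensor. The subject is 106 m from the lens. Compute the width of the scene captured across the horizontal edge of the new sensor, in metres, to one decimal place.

55.9 m

The focal length stays 47.2 mm; the relevant sensor dimension is now w = 24.89 mm. Object distance dₒ = 106 m = 106000 mm.
Thin-lens field width W = w·(dₒ − f)/f = 24.89 × (106000 − 47.2)/47.2 ≈ 55872.144 mm = 55.8721 m.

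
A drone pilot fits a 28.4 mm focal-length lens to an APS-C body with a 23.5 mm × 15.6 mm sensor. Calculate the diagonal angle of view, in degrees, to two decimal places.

52.82°

Sensor diagonal = √(23.5² + 15.6²) = √795.6100 ≈ 28.2066 mm.
Angle of view α = 2·arctan(d/2f) with d = 28.2066 mm and f = 28.4 mm.
d/2f = 0.49659; arctan(0.49659) ≈ 26.4087°, so α ≈ 52.8175°.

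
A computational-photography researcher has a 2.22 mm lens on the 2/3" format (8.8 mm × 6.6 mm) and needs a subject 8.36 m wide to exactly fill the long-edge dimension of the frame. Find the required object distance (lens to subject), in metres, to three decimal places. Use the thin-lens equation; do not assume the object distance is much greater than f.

W: 8.36 m = 8360 mm.
Magnification m = w/W = dᵢ/dₒ; combined with 1/f = 1/dₒ + 1/dᵢ this gives dₒ = f·(1 + W/w).
dₒ = 2.22 mm × (1 + 8360/8.8) = 2.22 × 951.0000 ≈ 2111.220 mm = 2.11122 m.

2.111 m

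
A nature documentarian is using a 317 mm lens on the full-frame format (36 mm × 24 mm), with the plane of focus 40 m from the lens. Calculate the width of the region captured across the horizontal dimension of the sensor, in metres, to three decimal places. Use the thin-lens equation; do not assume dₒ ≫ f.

dₒ: 40 m = 40000 mm.
Similar triangles through the lens centre give W/dₒ = w/dᵢ; with 1/f = 1/dₒ + 1/dᵢ this gives W = w·(dₒ − f)/f.
W = 36 mm × (40000 − 317) / 317 = 36 × 125.1830 ≈ 4506.587 mm = 4.50659 m.

4.507 m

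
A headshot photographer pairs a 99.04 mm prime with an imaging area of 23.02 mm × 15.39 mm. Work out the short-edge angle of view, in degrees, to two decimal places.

Angle of view α = 2·arctan(h/2f) with h = 15.39 mm and f = 99.04 mm.
h/2f = 0.07770; arctan(0.07770) ≈ 4.4427°, so α ≈ 8.8854°.

8.89°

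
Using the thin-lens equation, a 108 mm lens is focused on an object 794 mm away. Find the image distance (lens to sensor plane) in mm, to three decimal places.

125.003 mm

1/dᵢ = 1/f − 1/dₒ = 1/108 − 1/794 = 0.0079998 mm⁻¹.
dᵢ = 1/0.0079998 ≈ 125.0029 mm.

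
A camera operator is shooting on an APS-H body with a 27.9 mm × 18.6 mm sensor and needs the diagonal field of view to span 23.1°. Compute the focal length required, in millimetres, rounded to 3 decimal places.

82.040 mm

Sensor diagonal = √(27.9² + 18.6²) = √1124.3700 ≈ 33.5316 mm.
From α = 2·arctan(d/2f) we get f = d / (2·tan(α/2)).
With d = 33.5316 mm and α/2 = 11.55°, tan(α/2) ≈ 0.20436, so f ≈ 33.5316 / 0.40872 ≈ 82.0401 mm.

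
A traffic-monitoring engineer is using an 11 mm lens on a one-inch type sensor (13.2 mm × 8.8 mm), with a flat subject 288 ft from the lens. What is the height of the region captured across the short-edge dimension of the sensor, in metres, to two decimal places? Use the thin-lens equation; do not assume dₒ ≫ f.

70.22 m

dₒ: 288 ft × 304.8 mm/ft = 87782.40 mm.
Similar triangles through the lens centre give W/dₒ = h/dᵢ; with 1/f = 1/dₒ + 1/dᵢ this gives W = h·(dₒ − f)/f.
W = 8.8 mm × (87782.4 − 11) / 11 = 8.8 × 7979.2179 ≈ 70217.118 mm = 70.2171 m.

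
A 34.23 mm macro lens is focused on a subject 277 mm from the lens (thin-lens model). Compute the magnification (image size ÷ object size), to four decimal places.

0.1410×

Thin lens: 1/f = 1/dₒ + 1/dᵢ → 1/dᵢ = 1/34.23 − 1/277 = 0.0256040 mm⁻¹, so dᵢ ≈ 39.0563 mm.
Magnification m = dᵢ/dₒ = 39.0563/277 ≈ 0.14100.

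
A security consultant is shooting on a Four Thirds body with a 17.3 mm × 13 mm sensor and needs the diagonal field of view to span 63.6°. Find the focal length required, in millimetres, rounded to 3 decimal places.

17.451 mm

Sensor diagonal = √(17.3² + 13²) = √468.2900 ≈ 21.6400 mm.
From α = 2·arctan(d/2f) we get f = d / (2·tan(α/2)).
With d = 21.6400 mm and α/2 = 31.8°, tan(α/2) ≈ 0.62003, so f ≈ 21.6400 / 1.24005 ≈ 17.4509 mm.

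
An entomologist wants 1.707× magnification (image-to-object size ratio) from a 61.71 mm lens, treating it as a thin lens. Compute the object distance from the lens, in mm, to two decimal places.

97.86 mm

With m = dᵢ/dₒ and 1/f = 1/dₒ + 1/dᵢ, substituting dᵢ = m·dₒ gives 1/f = (1 + 1/m)/dₒ, hence dₒ = f·(1 + 1/m).
dₒ = 61.71 × (1 + 1/1.707) = 61.71 × 1.58582 ≈ 97.861 mm.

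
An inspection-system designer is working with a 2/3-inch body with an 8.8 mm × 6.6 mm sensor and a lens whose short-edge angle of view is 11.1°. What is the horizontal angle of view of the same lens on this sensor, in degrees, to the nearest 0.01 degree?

From the short-edge AOV: f = 6.6 / (2·tan(5.55°)) = 6.6 / 0.19434 ≈ 33.9611 mm.
Horizontal AOV = 2·arctan(8.8 / (2 × 33.9611)) = 2·arctan(0.12956) ≈ 14.7642°.

14.76°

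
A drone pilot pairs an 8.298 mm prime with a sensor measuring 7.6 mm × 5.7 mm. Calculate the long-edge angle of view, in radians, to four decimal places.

0.8589 rad

Angle of view α = 2·arctan(w/2f) with w = 7.6 mm and f = 8.298 mm.
w/2f = 0.45794; arctan(0.45794) ≈ 0.4294 rad, so α ≈ 0.8589 rad.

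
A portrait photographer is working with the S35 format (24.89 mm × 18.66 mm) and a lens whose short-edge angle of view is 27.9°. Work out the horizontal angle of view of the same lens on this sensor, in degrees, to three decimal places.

36.664°

From the short-edge AOV: f = 18.66 / (2·tan(13.95°)) = 18.66 / 0.49680 ≈ 37.5602 mm.
Horizontal AOV = 2·arctan(24.89 / (2 × 37.5602)) = 2·arctan(0.33133) ≈ 36.6637°.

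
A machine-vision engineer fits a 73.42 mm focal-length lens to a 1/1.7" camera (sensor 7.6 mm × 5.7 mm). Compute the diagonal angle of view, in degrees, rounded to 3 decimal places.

Sensor diagonal = √(7.6² + 5.7²) = √90.2500 ≈ 9.5000 mm.
Angle of view α = 2·arctan(d/2f) with d = 9.5000 mm and f = 73.42 mm.
d/2f = 0.06470; arctan(0.06470) ≈ 3.7017°, so α ≈ 7.4033°.

7.403°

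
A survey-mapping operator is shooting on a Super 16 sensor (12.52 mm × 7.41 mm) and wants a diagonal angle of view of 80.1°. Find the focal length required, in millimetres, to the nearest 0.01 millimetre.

Sensor diagonal = √(12.52² + 7.41²) = √211.6585 ≈ 14.5485 mm.
From α = 2·arctan(d/2f) we get f = d / (2·tan(α/2)).
With d = 14.5485 mm and α/2 = 40.05°, tan(α/2) ≈ 0.84059, so f ≈ 14.5485 / 1.68118 ≈ 8.6538 mm.

8.65 mm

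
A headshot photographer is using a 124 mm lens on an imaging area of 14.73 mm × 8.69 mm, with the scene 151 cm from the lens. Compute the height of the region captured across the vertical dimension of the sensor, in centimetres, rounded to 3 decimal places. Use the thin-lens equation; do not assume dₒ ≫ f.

9.713 cm

dₒ: 151 cm = 1510 mm.
Similar triangles through the lens centre give W/dₒ = h/dᵢ; with 1/f = 1/dₒ + 1/dᵢ this gives W = h·(dₒ − f)/f.
W = 8.69 mm × (1510 − 124) / 124 = 8.69 × 11.1774 ≈ 97.132 mm = 9.71318 cm.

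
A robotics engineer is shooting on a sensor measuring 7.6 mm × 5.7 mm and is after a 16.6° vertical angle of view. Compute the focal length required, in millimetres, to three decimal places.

19.536 mm

From α = 2·arctan(h/2f) we get f = h / (2·tan(α/2)).
With h = 5.7 mm and α/2 = 8.3°, tan(α/2) ≈ 0.14588, so f ≈ 5.7 / 0.29177 ≈ 19.5360 mm.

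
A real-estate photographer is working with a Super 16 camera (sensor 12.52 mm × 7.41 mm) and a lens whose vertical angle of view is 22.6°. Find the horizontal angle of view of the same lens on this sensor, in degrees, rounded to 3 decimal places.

From the vertical AOV: f = 7.41 / (2·tan(11.3°)) = 7.41 / 0.39964 ≈ 18.5417 mm.
Horizontal AOV = 2·arctan(12.52 / (2 × 18.5417)) = 2·arctan(0.33762) ≈ 37.3111°.

37.311°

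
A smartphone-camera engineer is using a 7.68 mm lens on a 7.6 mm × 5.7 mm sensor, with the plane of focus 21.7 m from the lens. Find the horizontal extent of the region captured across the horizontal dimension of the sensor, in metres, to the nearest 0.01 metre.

dₒ: 21.7 m = 21700 mm.
Similar triangles through the lens centre give W/dₒ = w/dᵢ; with 1/f = 1/dₒ + 1/dᵢ this gives W = w·(dₒ − f)/f.
W = 7.6 mm × (21700 − 7.68) / 7.68 = 7.6 × 2824.5208 ≈ 21466.358 mm = 21.4664 m.

21.47 m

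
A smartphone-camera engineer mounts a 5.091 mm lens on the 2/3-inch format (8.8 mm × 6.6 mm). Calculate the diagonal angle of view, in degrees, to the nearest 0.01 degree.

94.42°

Sensor diagonal = √(8.8² + 6.6²) = √121.0000 ≈ 11.0000 mm.
Angle of view α = 2·arctan(d/2f) with d = 11.0000 mm and f = 5.091 mm.
d/2f = 1.08034; arctan(1.08034) ≈ 47.2115°, so α ≈ 94.4231°.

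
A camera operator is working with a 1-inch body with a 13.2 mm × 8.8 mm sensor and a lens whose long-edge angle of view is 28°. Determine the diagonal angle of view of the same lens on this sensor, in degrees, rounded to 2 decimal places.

From the long-edge AOV: f = 13.2 / (2·tan(14°)) = 13.2 / 0.49866 ≈ 26.4712 mm.
Sensor diagonal = √(13.2² + 8.8²) = √251.6800 ≈ 15.8644 mm.
Diagonal AOV = 2·arctan(15.8644 / (2 × 26.4712)) = 2·arctan(0.29965) ≈ 33.3622°.

33.36°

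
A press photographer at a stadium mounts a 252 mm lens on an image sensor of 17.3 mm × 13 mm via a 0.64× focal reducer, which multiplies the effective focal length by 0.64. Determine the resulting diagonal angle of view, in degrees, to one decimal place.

Effective focal length f = 252 × 0.64 = 161.28 mm.
Sensor diagonal = √(17.3² + 13²) = √468.2900 ≈ 21.6400 mm.
α = 2·arctan(21.640 / (2 × 161.28)) = 2·arctan(0.06709) ≈ 7.6763°.

7.7°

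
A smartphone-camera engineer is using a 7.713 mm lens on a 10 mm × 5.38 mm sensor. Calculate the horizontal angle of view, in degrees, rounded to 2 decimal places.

Angle of view α = 2·arctan(w/2f) with w = 10 mm and f = 7.713 mm.
w/2f = 0.64826; arctan(0.64826) ≈ 32.9536°, so α ≈ 65.9071°.

65.91°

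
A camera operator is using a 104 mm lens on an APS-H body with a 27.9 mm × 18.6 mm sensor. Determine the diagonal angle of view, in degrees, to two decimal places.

Sensor diagonal = √(27.9² + 18.6²) = √1124.3700 ≈ 33.5316 mm.
Angle of view α = 2·arctan(d/2f) with d = 33.5316 mm and f = 104 mm.
d/2f = 0.16121; arctan(0.16121) ≈ 9.1578°, so α ≈ 18.3157°.

18.32°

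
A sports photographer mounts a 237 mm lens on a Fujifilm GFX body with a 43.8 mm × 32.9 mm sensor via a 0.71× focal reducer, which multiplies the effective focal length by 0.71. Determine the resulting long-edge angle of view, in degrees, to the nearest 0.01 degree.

14.83°

Effective focal length f = 237 × 0.71 = 168.27 mm.
α = 2·arctan(43.8 / (2 × 168.27)) = 2·arctan(0.13015) ≈ 14.8305°.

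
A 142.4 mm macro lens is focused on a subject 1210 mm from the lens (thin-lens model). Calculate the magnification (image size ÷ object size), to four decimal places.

Thin lens: 1/f = 1/dₒ + 1/dᵢ → 1/dᵢ = 1/142.4 − 1/1210 = 0.0061960 mm⁻¹, so dᵢ ≈ 161.3938 mm.
Magnification m = dᵢ/dₒ = 161.3938/1210 ≈ 0.13338.

0.1334×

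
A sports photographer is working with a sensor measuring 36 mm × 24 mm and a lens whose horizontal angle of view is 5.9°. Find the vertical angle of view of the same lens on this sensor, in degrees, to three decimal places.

From the horizontal AOV: f = 36 / (2·tan(2.95°)) = 36 / 0.10307 ≈ 349.2924 mm.
Vertical AOV = 2·arctan(24 / (2 × 349.2924)) = 2·arctan(0.03436) ≈ 3.9353°.

3.935°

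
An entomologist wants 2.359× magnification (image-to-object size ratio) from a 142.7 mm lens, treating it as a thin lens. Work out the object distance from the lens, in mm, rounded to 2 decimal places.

With m = dᵢ/dₒ and 1/f = 1/dₒ + 1/dᵢ, substituting dᵢ = m·dₒ gives 1/f = (1 + 1/m)/dₒ, hence dₒ = f·(1 + 1/m).
dₒ = 142.7 × (1 + 1/2.359) = 142.7 × 1.42391 ≈ 203.192 mm.

203.19 mm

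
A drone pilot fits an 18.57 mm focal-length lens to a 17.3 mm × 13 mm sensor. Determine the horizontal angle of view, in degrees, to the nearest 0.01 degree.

49.95°

Angle of view α = 2·arctan(w/2f) with w = 17.3 mm and f = 18.57 mm.
w/2f = 0.46581; arctan(0.46581) ≈ 24.9763°, so α ≈ 49.9527°.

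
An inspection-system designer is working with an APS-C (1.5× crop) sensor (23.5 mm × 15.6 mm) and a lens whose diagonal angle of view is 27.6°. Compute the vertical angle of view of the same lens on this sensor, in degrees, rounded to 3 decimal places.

Sensor diagonal = √(23.5² + 15.6²) = √795.6100 ≈ 28.2066 mm.
From the diagonal AOV: f = 28.2066 / (2·tan(13.8°)) = 28.2066 / 0.49125 ≈ 57.4183 mm.
Vertical AOV = 2·arctan(15.6 / (2 × 57.4183)) = 2·arctan(0.13585) ≈ 15.4720°.

15.472°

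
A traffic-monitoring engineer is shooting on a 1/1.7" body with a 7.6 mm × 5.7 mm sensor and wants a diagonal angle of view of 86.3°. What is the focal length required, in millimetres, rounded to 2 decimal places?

Sensor diagonal = √(7.6² + 5.7²) = √90.2500 ≈ 9.5000 mm.
From α = 2·arctan(d/2f) we get f = d / (2·tan(α/2)).
With d = 9.5000 mm and α/2 = 43.15°, tan(α/2) ≈ 0.93742, so f ≈ 9.5000 / 1.87484 ≈ 5.0671 mm.

5.07 mm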